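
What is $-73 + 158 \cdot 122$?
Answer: $19203$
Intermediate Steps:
$-73 + 158 \cdot 122 = -73 + 19276 = 19203$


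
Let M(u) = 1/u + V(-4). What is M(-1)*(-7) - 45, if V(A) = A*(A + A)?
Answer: -262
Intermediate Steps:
V(A) = 2*A**2 (V(A) = A*(2*A) = 2*A**2)
M(u) = 32 + 1/u (M(u) = 1/u + 2*(-4)**2 = 1/u + 2*16 = 1/u + 32 = 32 + 1/u)
M(-1)*(-7) - 45 = (32 + 1/(-1))*(-7) - 45 = (32 - 1)*(-7) - 45 = 31*(-7) - 45 = -217 - 45 = -262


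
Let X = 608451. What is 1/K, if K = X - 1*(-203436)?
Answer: 1/811887 ≈ 1.2317e-6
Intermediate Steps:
K = 811887 (K = 608451 - 1*(-203436) = 608451 + 203436 = 811887)
1/K = 1/811887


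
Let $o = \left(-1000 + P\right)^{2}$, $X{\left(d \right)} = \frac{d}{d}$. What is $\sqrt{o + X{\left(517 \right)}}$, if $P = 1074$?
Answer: $\sqrt{5477} \approx 74.007$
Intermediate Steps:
$X{\left(d \right)} = 1$
$o = 5476$ ($o = \left(-1000 + 1074\right)^{2} = 74^{2} = 5476$)
$\sqrt{o + X{\left(517 \right)}} = \sqrt{5476 + 1} = \sqrt{5477}$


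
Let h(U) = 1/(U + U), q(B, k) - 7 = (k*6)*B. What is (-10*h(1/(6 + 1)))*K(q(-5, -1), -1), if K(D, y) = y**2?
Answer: -35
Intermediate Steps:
q(B, k) = 7 + 6*B*k (q(B, k) = 7 + (k*6)*B = 7 + (6*k)*B = 7 + 6*B*k)
h(U) = 1/(2*U)
(-10*h(1/(6 + 1)))*K(q(-5, -1), -1) = -5/(1/(6 + 1))*(-1)**2 = -5/(1/7)*1 = -5/1/7*1 = -5*7*1 = -10*7/2*1 = -35*1 = -35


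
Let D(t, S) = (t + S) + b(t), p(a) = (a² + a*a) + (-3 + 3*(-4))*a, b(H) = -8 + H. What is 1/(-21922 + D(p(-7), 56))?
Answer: -1/21468 ≈ -4.6581e-5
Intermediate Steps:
p(a) = -15*a + 2*a² (p(a) = (a² + a²) + (-3 - 12)*a = 2*a² - 15*a = -15*a + 2*a²)
D(t, S) = -8 + S + 2*t (D(t, S) = (t + S) + (-8 + t) = (S + t) + (-8 + t) = -8 + S + 2*t)
1/(-21922 + D(p(-7), 56)) = 1/(-21922 + (-8 + 56 + 2*(-7*(-15 + 2*(-7))))) = 1/(-21922 + (-8 + 56 + 2*(-7*(-15 - 14)))) = 1/(-21922 + (-8 + 56 + 2*(-7*(-29)))) = 1/(-21922 + (-8 + 56 + 2*203)) = 1/(-21922 + (-8 + 56 + 406)) = 1/(-21922 + 454) = 1/(-21468) = -1/21468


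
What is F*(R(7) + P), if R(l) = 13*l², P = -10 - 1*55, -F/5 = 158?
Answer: -451880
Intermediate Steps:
F = -790 (F = -5*158 = -790)
P = -65 (P = -10 - 55 = -65)
F*(R(7) + P) = -790*(13*7² - 65) = -790*(13*49 - 65) = -790*(637 - 65) = -790*572 = -451880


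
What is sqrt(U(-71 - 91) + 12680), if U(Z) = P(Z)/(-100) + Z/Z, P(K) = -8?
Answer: sqrt(317027)/5 ≈ 112.61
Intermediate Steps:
U(Z) = 27/25 (U(Z) = -8/(-100) + Z/Z = -8*(-1/100) + 1 = 2/25 + 1 = 27/25)
sqrt(U(-71 - 91) + 12680) = sqrt(27/25 + 12680) = sqrt(317027/25) = sqrt(317027)/5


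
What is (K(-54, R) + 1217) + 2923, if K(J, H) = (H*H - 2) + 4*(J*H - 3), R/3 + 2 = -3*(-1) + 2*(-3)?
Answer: 7591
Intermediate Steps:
R = -15 (R = -6 + 3*(-3*(-1) + 2*(-3)) = -6 + 3*(3 - 6) = -6 + 3*(-3) = -6 - 9 = -15)
K(J, H) = -14 + H² + 4*H*J (K(J, H) = (H² - 2) + 4*(H*J - 3) = (-2 + H²) + 4*(-3 + H*J) = (-2 + H²) + (-12 + 4*H*J) = -14 + H² + 4*H*J)
(K(-54, R) + 1217) + 2923 = ((-14 + (-15)² + 4*(-15)*(-54)) + 1217) + 2923 = ((-14 + 225 + 3240) + 1217) + 2923 = (3451 + 1217) + 2923 = 4668 + 2923 = 7591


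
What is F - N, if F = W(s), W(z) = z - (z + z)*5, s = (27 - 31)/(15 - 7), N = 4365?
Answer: -8721/2 ≈ -4360.5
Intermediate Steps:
s = -1/2 (s = -4/8 = -4*1/8 = -1/2 ≈ -0.50000)
W(z) = -9*z (W(z) = z - 2*z*5 = z - 10*z = -9*z)
F = 9/2 (F = -9*(-1/2) = 9/2 ≈ 4.5000)
F - N = 9/2 - 1*4365 = 9/2 - 4365 = -8721/2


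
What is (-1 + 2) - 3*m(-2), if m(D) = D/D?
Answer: -2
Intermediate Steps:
m(D) = 1
(-1 + 2) - 3*m(-2) = (-1 + 2) - 3*1 = 1 - 3 = -2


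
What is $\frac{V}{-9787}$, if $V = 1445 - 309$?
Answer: $- \frac{1136}{9787} \approx -0.11607$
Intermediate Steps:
$V = 1136$
$\frac{V}{-9787} = \frac{1136}{-9787} = 1136 \left(- \frac{1}{9787}\right) = - \frac{1136}{9787}$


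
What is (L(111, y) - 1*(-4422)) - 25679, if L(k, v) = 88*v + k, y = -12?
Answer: -22202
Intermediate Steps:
L(k, v) = k + 88*v
(L(111, y) - 1*(-4422)) - 25679 = ((111 + 88*(-12)) - 1*(-4422)) - 25679 = ((111 - 1056) + 4422) - 25679 = (-945 + 4422) - 25679 = 3477 - 25679 = -22202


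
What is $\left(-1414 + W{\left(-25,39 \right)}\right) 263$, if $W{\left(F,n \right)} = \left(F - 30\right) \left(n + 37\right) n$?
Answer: $-43246142$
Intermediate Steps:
$W{\left(F,n \right)} = n \left(-30 + F\right) \left(37 + n\right)$ ($W{\left(F,n \right)} = \left(-30 + F\right) \left(37 + n\right) n = n \left(-30 + F\right) \left(37 + n\right)$)
$\left(-1414 + W{\left(-25,39 \right)}\right) 263 = \left(-1414 + 39 \left(-1110 - 1170 + 37 \left(-25\right) - 975\right)\right) 263 = \left(-1414 + 39 \left(-1110 - 1170 - 925 - 975\right)\right) 263 = \left(-1414 + 39 \left(-4180\right)\right) 263 = \left(-1414 - 163020\right) 263 = \left(-164434\right) 263 = -43246142$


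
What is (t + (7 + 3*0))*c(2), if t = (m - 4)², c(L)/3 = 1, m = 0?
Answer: 69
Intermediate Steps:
c(L) = 3 (c(L) = 3*1 = 3)
t = 16 (t = (0 - 4)² = (-4)² = 16)
(t + (7 + 3*0))*c(2) = (16 + (7 + 3*0))*3 = (16 + (7 + 0))*3 = (16 + 7)*3 = 23*3 = 69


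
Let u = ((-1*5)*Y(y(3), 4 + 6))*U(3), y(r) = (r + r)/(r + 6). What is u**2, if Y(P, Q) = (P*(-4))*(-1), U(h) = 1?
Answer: 1600/9 ≈ 177.78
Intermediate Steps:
y(r) = 2*r/(6 + r) (y(r) = (2*r)/(6 + r) = 2*r/(6 + r))
Y(P, Q) = 4*P (Y(P, Q) = -4*P*(-1) = 4*P)
u = -40/3 (u = ((-1*5)*(4*(2*3/(6 + 3))))*1 = -20*2*3/9*1 = -20*2*3*(1/9)*1 = -20*2/3*1 = -5*8/3*1 = -40/3*1 = -40/3 ≈ -13.333)
u**2 = (-40/3)**2 = 1600/9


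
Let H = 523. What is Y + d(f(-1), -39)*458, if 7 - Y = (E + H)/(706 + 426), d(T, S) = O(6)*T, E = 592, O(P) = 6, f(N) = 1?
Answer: 3117545/1132 ≈ 2754.0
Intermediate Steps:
d(T, S) = 6*T
Y = 6809/1132 (Y = 7 - (592 + 523)/(706 + 426) = 7 - 1115/1132 = 6809/1132 ≈ 6.0150)
Y + d(f(-1), -39)*458 = 6809/1132 + (6*1)*458 = 6809/1132 + 6*458 = 6809/1132 + 2748 = 3117545/1132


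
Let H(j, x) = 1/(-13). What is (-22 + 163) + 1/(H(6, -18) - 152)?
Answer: 278744/1977 ≈ 140.99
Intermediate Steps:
H(j, x) = -1/13
(-22 + 163) + 1/(H(6, -18) - 152) = (-22 + 163) + 1/(-1/13 - 152) = 141 + 1/(-1977/13) = 141 - 13/1977 = 278744/1977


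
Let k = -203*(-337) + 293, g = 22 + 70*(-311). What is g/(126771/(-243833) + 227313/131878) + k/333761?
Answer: -233407495344585064408/12919255763148951 ≈ -18067.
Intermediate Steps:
g = -21748 (g = 22 - 21770 = -21748)
k = 68704 (k = 68411 + 293 = 68704)
g/(126771/(-243833) + 227313/131878) + k/333761 = -21748/(126771/(-243833) + 227313/131878) + 68704/333761 = -21748/(126771*(-1/243833) + 227313*(1/131878)) + 68704*(1/333761) = -21748/(-126771/243833 + 227313/131878) + 68704/333761 = -21748/38708104791/32156208374 + 68704/333761 = -21748*32156208374/38708104791 + 68704/333761 = -699333219717752/38708104791 + 68704/333761 = -233407495344585064408/12919255763148951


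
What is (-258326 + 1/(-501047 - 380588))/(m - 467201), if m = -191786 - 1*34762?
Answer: 227749243011/611633399615 ≈ 0.37236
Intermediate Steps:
m = -226548 (m = -191786 - 34762 = -226548)
(-258326 + 1/(-501047 - 380588))/(m - 467201) = (-258326 + 1/(-501047 - 380588))/(-226548 - 467201) = (-258326 + 1/(-881635))/(-693749) = (-258326 - 1/881635)*(-1/693749) = -227749243011/881635*(-1/693749) = 227749243011/611633399615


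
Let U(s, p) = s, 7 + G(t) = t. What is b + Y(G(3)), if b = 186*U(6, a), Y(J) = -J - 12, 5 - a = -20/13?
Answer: 1108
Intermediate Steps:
G(t) = -7 + t
a = 85/13 (a = 5 - (-20)/13 = 5 - 1*(-20/13) = 5 + 20/13 = 85/13 ≈ 6.5385)
Y(J) = -12 - J
b = 1116 (b = 186*6 = 1116)
b + Y(G(3)) = 1116 + (-12 - (-7 + 3)) = 1116 + (-12 - 1*(-4)) = 1116 + (-12 + 4) = 1116 - 8 = 1108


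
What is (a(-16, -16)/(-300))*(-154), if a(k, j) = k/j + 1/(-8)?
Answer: 539/1200 ≈ 0.44917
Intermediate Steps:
a(k, j) = -⅛ + k/j (a(k, j) = k/j + 1*(-⅛) = k/j - ⅛ = -⅛ + k/j)
(a(-16, -16)/(-300))*(-154) = (((-16 - ⅛*(-16))/(-16))/(-300))*(-154) = (-(-16 + 2)/16*(-1/300))*(-154) = (-1/16*(-14)*(-1/300))*(-154) = ((7/8)*(-1/300))*(-154) = -7/2400*(-154) = 539/1200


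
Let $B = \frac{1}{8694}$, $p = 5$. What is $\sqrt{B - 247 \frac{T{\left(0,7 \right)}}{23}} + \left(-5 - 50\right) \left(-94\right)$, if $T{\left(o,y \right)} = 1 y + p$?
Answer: $5170 + \frac{i \sqrt{1082297706}}{2898} \approx 5170.0 + 11.352 i$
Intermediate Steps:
$T{\left(o,y \right)} = 5 + y$ ($T{\left(o,y \right)} = 1 y + 5 = y + 5 = 5 + y$)
$B = \frac{1}{8694} \approx 0.00011502$
$\sqrt{B - 247 \frac{T{\left(0,7 \right)}}{23}} + \left(-5 - 50\right) \left(-94\right) = \sqrt{\frac{1}{8694} - 247 \frac{5 + 7}{23}} + \left(-5 - 50\right) \left(-94\right) = \sqrt{\frac{1}{8694} - 247 \cdot 12 \cdot \frac{1}{23}} - -5170 = \sqrt{\frac{1}{8694} - \frac{2964}{23}} + 5170 = \sqrt{- \frac{1120391}{8694}} + 5170 = \frac{i \sqrt{1082297706}}{2898} + 5170 = 5170 + \frac{i \sqrt{1082297706}}{2898}$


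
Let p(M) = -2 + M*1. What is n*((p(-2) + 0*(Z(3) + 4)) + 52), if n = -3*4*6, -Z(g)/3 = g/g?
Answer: -3456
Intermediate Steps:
Z(g) = -3 (Z(g) = -3*g/g = -3*1 = -3)
p(M) = -2 + M
n = -72 (n = -12*6 = -72)
n*((p(-2) + 0*(Z(3) + 4)) + 52) = -72*(((-2 - 2) + 0*(-3 + 4)) + 52) = -72*((-4 + 0*1) + 52) = -72*((-4 + 0) + 52) = -72*(-4 + 52) = -72*48 = -3456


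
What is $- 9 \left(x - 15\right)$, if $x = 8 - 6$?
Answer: $117$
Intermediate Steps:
$x = 2$
$- 9 \left(x - 15\right) = - 9 \left(2 - 15\right) = \left(-9\right) \left(-13\right) = 117$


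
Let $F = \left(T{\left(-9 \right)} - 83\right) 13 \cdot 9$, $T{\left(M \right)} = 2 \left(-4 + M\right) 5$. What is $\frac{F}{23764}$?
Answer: $- \frac{1917}{1828} \approx -1.0487$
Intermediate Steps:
$T{\left(M \right)} = -40 + 10 M$ ($T{\left(M \right)} = \left(-8 + 2 M\right) 5 = -40 + 10 M$)
$F = -24921$ ($F = \left(\left(-40 + 10 \left(-9\right)\right) - 83\right) 13 \cdot 9 = \left(\left(-40 - 90\right) - 83\right) 117 = \left(-130 - 83\right) 117 = \left(-213\right) 117 = -24921$)
$\frac{F}{23764} = - \frac{24921}{23764} = \left(-24921\right) \frac{1}{23764} = - \frac{1917}{1828}$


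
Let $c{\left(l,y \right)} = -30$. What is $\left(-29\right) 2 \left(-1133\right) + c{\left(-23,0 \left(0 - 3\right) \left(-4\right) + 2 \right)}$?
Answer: $65684$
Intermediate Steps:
$\left(-29\right) 2 \left(-1133\right) + c{\left(-23,0 \left(0 - 3\right) \left(-4\right) + 2 \right)} = \left(-29\right) 2 \left(-1133\right) - 30 = \left(-58\right) \left(-1133\right) - 30 = 65714 - 30 = 65684$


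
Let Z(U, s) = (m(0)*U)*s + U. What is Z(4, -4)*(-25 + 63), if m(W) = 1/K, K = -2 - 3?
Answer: 1368/5 ≈ 273.60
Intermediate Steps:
K = -5
m(W) = -⅕ (m(W) = 1/(-5) = -⅕)
Z(U, s) = U - U*s/5 (Z(U, s) = (-U/5)*s + U = -U*s/5 + U = U - U*s/5)
Z(4, -4)*(-25 + 63) = ((⅕)*4*(5 - 1*(-4)))*(-25 + 63) = ((⅕)*4*(5 + 4))*38 = ((⅕)*4*9)*38 = (36/5)*38 = 1368/5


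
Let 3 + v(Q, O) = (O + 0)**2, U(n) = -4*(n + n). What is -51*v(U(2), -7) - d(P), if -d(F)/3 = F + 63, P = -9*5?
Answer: -2292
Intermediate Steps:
P = -45
U(n) = -8*n
d(F) = -189 - 3*F (d(F) = -3*(F + 63) = -3*(63 + F) = -189 - 3*F)
v(Q, O) = -3 + O**2 (v(Q, O) = -3 + (O + 0)**2 = -3 + O**2)
-51*v(U(2), -7) - d(P) = -51*(-3 + (-7)**2) - (-189 - 3*(-45)) = -51*(-3 + 49) - (-189 + 135) = -51*46 - 1*(-54) = -2346 + 54 = -2292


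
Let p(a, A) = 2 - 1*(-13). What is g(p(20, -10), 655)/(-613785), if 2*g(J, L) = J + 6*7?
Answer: -19/409190 ≈ -4.6433e-5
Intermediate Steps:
p(a, A) = 15 (p(a, A) = 2 + 13 = 15)
g(J, L) = 21 + J/2 (g(J, L) = (J + 6*7)/2 = (J + 42)/2 = (42 + J)/2 = 21 + J/2)
g(p(20, -10), 655)/(-613785) = (21 + (½)*15)/(-613785) = (21 + 15/2)*(-1/613785) = (57/2)*(-1/613785) = -19/409190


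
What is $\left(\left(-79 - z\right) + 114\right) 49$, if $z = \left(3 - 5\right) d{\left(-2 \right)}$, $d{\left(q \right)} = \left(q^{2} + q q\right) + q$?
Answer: $2303$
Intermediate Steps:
$d{\left(q \right)} = q + 2 q^{2}$ ($d{\left(q \right)} = \left(q^{2} + q^{2}\right) + q = 2 q^{2} + q = q + 2 q^{2}$)
$z = -12$ ($z = \left(3 - 5\right) \left(- 2 \left(1 + 2 \left(-2\right)\right)\right) = - 2 \left(- 2 \left(1 - 4\right)\right) = - 2 \left(\left(-2\right) \left(-3\right)\right) = \left(-2\right) 6 = -12$)
$\left(\left(-79 - z\right) + 114\right) 49 = \left(\left(-79 - -12\right) + 114\right) 49 = \left(\left(-79 + 12\right) + 114\right) 49 = \left(-67 + 114\right) 49 = 47 \cdot 49 = 2303$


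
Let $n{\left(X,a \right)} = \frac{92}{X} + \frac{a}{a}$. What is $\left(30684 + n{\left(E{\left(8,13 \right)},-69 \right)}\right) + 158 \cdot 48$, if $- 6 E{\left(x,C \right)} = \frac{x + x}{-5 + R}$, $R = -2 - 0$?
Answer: $\frac{77021}{2} \approx 38511.0$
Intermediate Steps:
$R = -2$ ($R = -2 + 0 = -2$)
$E{\left(x,C \right)} = \frac{x}{21}$ ($E{\left(x,C \right)} = - \frac{\left(x + x\right) \frac{1}{-5 - 2}}{6} = - \frac{2 x \frac{1}{-7}}{6} = - \frac{2 x \left(- \frac{1}{7}\right)}{6} = - \frac{\left(- \frac{2}{7}\right) x}{6} = \frac{x}{21}$)
$n{\left(X,a \right)} = 1 + \frac{92}{X}$ ($n{\left(X,a \right)} = \frac{92}{X} + 1 = 1 + \frac{92}{X}$)
$\left(30684 + n{\left(E{\left(8,13 \right)},-69 \right)}\right) + 158 \cdot 48 = \left(30684 + \frac{92 + \frac{1}{21} \cdot 8}{\frac{1}{21} \cdot 8}\right) + 158 \cdot 48 = \left(30684 + \frac{92 + \frac{8}{21}}{\frac{8}{21}}\right) + 7584 = \left(30684 + \frac{21}{8} \cdot \frac{1940}{21}\right) + 7584 = \left(30684 + \frac{485}{2}\right) + 7584 = \frac{61853}{2} + 7584 = \frac{77021}{2}$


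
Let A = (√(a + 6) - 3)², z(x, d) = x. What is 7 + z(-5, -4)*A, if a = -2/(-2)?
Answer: -73 + 30*√7 ≈ 6.3725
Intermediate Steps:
a = 1 (a = -2*(-½) = 1)
A = (-3 + √7)² (A = (√(1 + 6) - 3)² = (√7 - 3)² = (-3 + √7)² ≈ 0.12549)
7 + z(-5, -4)*A = 7 - 5*(3 - √7)²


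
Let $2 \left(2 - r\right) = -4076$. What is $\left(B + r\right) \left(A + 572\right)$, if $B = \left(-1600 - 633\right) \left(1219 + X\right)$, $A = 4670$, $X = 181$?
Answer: $-16376846720$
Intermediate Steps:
$r = 2040$ ($r = 2 - -2038 = 2 + 2038 = 2040$)
$B = -3126200$ ($B = \left(-1600 - 633\right) \left(1219 + 181\right) = \left(-2233\right) 1400 = -3126200$)
$\left(B + r\right) \left(A + 572\right) = \left(-3126200 + 2040\right) \left(4670 + 572\right) = \left(-3124160\right) 5242 = -16376846720$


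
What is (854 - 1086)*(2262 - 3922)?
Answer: 385120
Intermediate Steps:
(854 - 1086)*(2262 - 3922) = -232*(-1660) = 385120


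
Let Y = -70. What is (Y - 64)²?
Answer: 17956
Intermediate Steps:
(Y - 64)² = (-70 - 64)² = (-134)² = 17956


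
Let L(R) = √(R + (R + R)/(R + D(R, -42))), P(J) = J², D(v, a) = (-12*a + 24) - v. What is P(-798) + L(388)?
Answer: 636804 + √1696530/66 ≈ 6.3682e+5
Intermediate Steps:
D(v, a) = 24 - v - 12*a (D(v, a) = (24 - 12*a) - v = 24 - v - 12*a)
L(R) = √17490*√R/132 (L(R) = √(R + (R + R)/(R + (24 - R - 12*(-42)))) = √(R + (2*R)/(R + (24 - R + 504))) = √(R + (2*R)/(R + (528 - R))) = √(R + (2*R)/528) = √(R + (2*R)*(1/528)) = √(R + R/264) = √(265*R/264) = √17490*√R/132)
P(-798) + L(388) = (-798)² + √17490*√388/132 = 636804 + √17490*(2*√97)/132 = 636804 + √1696530/66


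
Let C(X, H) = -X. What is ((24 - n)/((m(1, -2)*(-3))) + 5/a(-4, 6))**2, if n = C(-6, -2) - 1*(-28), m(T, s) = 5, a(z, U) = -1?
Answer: 169/9 ≈ 18.778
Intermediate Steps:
n = 34 (n = -1*(-6) - 1*(-28) = 6 + 28 = 34)
((24 - n)/((m(1, -2)*(-3))) + 5/a(-4, 6))**2 = ((24 - 1*34)/((5*(-3))) + 5/(-1))**2 = ((24 - 34)/(-15) + 5*(-1))**2 = (-10*(-1/15) - 5)**2 = (2/3 - 5)**2 = (-13/3)**2 = 169/9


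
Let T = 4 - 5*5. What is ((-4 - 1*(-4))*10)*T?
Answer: 0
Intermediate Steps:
T = -21 (T = 4 - 25 = -21)
((-4 - 1*(-4))*10)*T = ((-4 - 1*(-4))*10)*(-21) = ((-4 + 4)*10)*(-21) = (0*10)*(-21) = 0*(-21) = 0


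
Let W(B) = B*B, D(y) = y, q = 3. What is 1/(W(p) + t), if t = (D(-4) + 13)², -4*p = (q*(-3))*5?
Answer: 16/3321 ≈ 0.0048178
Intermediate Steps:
p = 45/4 (p = -3*(-3)*5/4 = -(-9)*5/4 = -¼*(-45) = 45/4 ≈ 11.250)
W(B) = B²
t = 81 (t = (-4 + 13)² = 9² = 81)
1/(W(p) + t) = 1/((45/4)² + 81) = 1/(2025/16 + 81) = 1/(3321/16) = 16/3321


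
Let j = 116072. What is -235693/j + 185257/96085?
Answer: -9449681/92171720 ≈ -0.10252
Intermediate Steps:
-235693/j + 185257/96085 = -235693/116072 + 185257/96085 = -9449681/92171720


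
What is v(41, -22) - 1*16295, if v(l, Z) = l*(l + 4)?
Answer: -14450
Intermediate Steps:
v(l, Z) = l*(4 + l)
v(41, -22) - 1*16295 = 41*(4 + 41) - 1*16295 = 41*45 - 16295 = 1845 - 16295 = -14450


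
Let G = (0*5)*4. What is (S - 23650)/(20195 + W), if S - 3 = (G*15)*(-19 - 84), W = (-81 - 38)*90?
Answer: -23647/9485 ≈ -2.4931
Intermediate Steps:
G = 0 (G = 0*4 = 0)
W = -10710 (W = -119*90 = -10710)
S = 3 (S = 3 + (0*15)*(-19 - 84) = 3 + 0*(-103) = 3 + 0 = 3)
(S - 23650)/(20195 + W) = (3 - 23650)/(20195 - 10710) = -23647/9485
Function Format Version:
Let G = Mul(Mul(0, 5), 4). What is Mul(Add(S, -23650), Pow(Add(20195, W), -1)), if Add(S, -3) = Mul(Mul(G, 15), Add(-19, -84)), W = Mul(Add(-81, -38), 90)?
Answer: Rational(-23647, 9485) ≈ -2.4931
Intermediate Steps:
G = 0 (G = Mul(0, 4) = 0)
W = -10710 (W = Mul(-119, 90) = -10710)
S = 3 (S = Add(3, Mul(Mul(0, 15), Add(-19, -84))) = Add(3, Mul(0, -103)) = Add(3, 0) = 3)
Mul(Add(S, -23650), Pow(Add(20195, W), -1)) = Mul(Add(3, -23650), Pow(Add(20195, -10710), -1)) = Mul(-23647, Pow(9485, -1)) = Mul(-23647, Rational(1, 9485)) = Rational(-23647, 9485)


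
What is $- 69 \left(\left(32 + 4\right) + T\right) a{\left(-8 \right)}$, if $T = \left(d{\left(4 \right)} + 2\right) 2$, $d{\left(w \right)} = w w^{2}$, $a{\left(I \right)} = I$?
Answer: $92736$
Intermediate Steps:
$d{\left(w \right)} = w^{3}$
$T = 132$ ($T = \left(4^{3} + 2\right) 2 = \left(64 + 2\right) 2 = 66 \cdot 2 = 132$)
$- 69 \left(\left(32 + 4\right) + T\right) a{\left(-8 \right)} = - 69 \left(\left(32 + 4\right) + 132\right) \left(-8\right) = - 69 \left(36 + 132\right) \left(-8\right) = \left(-69\right) 168 \left(-8\right) = \left(-11592\right) \left(-8\right) = 92736$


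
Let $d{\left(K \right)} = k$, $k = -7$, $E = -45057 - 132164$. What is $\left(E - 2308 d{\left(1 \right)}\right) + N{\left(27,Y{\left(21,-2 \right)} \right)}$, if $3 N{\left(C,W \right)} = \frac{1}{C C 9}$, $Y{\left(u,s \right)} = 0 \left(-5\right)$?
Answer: $- \frac{3170242394}{19683} \approx -1.6107 \cdot 10^{5}$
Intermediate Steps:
$E = -177221$ ($E = -45057 - 132164 = -177221$)
$d{\left(K \right)} = -7$
$Y{\left(u,s \right)} = 0$
$N{\left(C,W \right)} = \frac{1}{27 C^{2}}$ ($N{\left(C,W \right)} = \frac{1}{3 C C 9} = \frac{1}{3 C^{2} \cdot 9} = \frac{1}{3 \cdot 9 C^{2}} = \frac{\frac{1}{9} \frac{1}{C^{2}}}{3} = \frac{1}{27 C^{2}}$)
$\left(E - 2308 d{\left(1 \right)}\right) + N{\left(27,Y{\left(21,-2 \right)} \right)} = \left(-177221 - -16156\right) + \frac{1}{27 \cdot 729} = \left(-177221 + 16156\right) + \frac{1}{27} \cdot \frac{1}{729} = -161065 + \frac{1}{19683} = - \frac{3170242394}{19683}$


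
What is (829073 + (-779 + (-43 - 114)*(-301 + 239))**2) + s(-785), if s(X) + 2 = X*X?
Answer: 81637321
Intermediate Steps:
s(X) = -2 + X**2 (s(X) = -2 + X*X = -2 + X**2)
(829073 + (-779 + (-43 - 114)*(-301 + 239))**2) + s(-785) = (829073 + (-779 + (-43 - 114)*(-301 + 239))**2) + (-2 + (-785)**2) = (829073 + (-779 - 157*(-62))**2) + (-2 + 616225) = (829073 + (-779 + 9734)**2) + 616223 = (829073 + 8955**2) + 616223 = (829073 + 80192025) + 616223 = 81021098 + 616223 = 81637321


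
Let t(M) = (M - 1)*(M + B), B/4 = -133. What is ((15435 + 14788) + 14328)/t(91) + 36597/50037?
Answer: -258887819/661989510 ≈ -0.39108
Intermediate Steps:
B = -532 (B = 4*(-133) = -532)
t(M) = (-1 + M)*(-532 + M) (t(M) = (M - 1)*(M - 532) = (-1 + M)*(-532 + M))
((15435 + 14788) + 14328)/t(91) + 36597/50037 = ((15435 + 14788) + 14328)/(532 + 91² - 533*91) + 36597/50037 = (30223 + 14328)/(532 + 8281 - 48503) + 36597*(1/50037) = 44551/(-39690) + 12199/16679 = 44551*(-1/39690) + 12199/16679 = -44551/39690 + 12199/16679 = -258887819/661989510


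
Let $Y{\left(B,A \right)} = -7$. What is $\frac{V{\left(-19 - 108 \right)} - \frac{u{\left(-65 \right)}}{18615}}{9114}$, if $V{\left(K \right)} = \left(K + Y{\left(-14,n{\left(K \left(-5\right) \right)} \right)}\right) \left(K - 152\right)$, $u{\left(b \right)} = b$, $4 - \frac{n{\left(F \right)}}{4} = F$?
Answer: $\frac{19884013}{4847346} \approx 4.102$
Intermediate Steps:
$n{\left(F \right)} = 16 - 4 F$
$V{\left(K \right)} = \left(-152 + K\right) \left(-7 + K\right)$ ($V{\left(K \right)} = \left(K - 7\right) \left(K - 152\right) = \left(-7 + K\right) \left(-152 + K\right) = \left(-152 + K\right) \left(-7 + K\right)$)
$\frac{V{\left(-19 - 108 \right)} - \frac{u{\left(-65 \right)}}{18615}}{9114} = \frac{\left(1064 + \left(-19 - 108\right)^{2} - 159 \left(-19 - 108\right)\right) - - \frac{65}{18615}}{9114} = \left(\left(1064 + \left(-127\right)^{2} - -20193\right) - \left(-65\right) \frac{1}{18615}\right) \frac{1}{9114} = \left(\left(1064 + 16129 + 20193\right) - - \frac{13}{3723}\right) \frac{1}{9114} = \left(37386 + \frac{13}{3723}\right) \frac{1}{9114} = \frac{139188091}{3723} \cdot \frac{1}{9114} = \frac{19884013}{4847346}$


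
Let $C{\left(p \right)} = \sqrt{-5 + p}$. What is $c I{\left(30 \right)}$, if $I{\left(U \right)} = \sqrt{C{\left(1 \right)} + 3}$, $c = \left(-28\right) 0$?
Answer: $0$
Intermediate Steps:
$c = 0$
$I{\left(U \right)} = \sqrt{3 + 2 i}$ ($I{\left(U \right)} = \sqrt{\sqrt{-5 + 1} + 3} = \sqrt{\sqrt{-4} + 3} = \sqrt{2 i + 3} = \sqrt{3 + 2 i}$)
$c I{\left(30 \right)} = 0 \sqrt{3 + 2 i} = 0$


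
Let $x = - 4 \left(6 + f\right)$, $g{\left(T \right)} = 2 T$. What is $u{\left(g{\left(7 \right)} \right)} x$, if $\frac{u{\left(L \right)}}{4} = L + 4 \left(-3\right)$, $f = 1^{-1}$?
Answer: $-224$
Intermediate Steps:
$f = 1$
$u{\left(L \right)} = -48 + 4 L$ ($u{\left(L \right)} = 4 \left(L + 4 \left(-3\right)\right) = 4 \left(L - 12\right) = 4 \left(-12 + L\right) = -48 + 4 L$)
$x = -28$ ($x = - 4 \left(6 + 1\right) = \left(-4\right) 7 = -28$)
$u{\left(g{\left(7 \right)} \right)} x = \left(-48 + 4 \cdot 2 \cdot 7\right) \left(-28\right) = \left(-48 + 4 \cdot 14\right) \left(-28\right) = \left(-48 + 56\right) \left(-28\right) = 8 \left(-28\right) = -224$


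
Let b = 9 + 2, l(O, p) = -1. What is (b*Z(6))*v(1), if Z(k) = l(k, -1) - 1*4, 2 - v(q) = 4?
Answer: 110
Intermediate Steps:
v(q) = -2 (v(q) = 2 - 1*4 = 2 - 4 = -2)
b = 11
Z(k) = -5 (Z(k) = -1 - 1*4 = -1 - 4 = -5)
(b*Z(6))*v(1) = (11*(-5))*(-2) = -55*(-2) = 110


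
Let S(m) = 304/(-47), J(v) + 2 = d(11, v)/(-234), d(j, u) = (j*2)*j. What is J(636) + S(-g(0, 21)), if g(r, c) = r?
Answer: -52253/5499 ≈ -9.5023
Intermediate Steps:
d(j, u) = 2*j² (d(j, u) = (2*j)*j = 2*j²)
J(v) = -355/117 (J(v) = -2 + (2*11²)/(-234) = -2 + (2*121)*(-1/234) = -2 + 242*(-1/234) = -2 - 121/117 = -355/117)
S(m) = -304/47 (S(m) = 304*(-1/47) = -304/47)
J(636) + S(-g(0, 21)) = -355/117 - 304/47 = -52253/5499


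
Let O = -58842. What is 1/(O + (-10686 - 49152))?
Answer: -1/118680 ≈ -8.4260e-6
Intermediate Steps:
1/(O + (-10686 - 49152)) = 1/(-58842 + (-10686 - 49152)) = 1/(-58842 - 59838) = 1/(-118680) = -1/118680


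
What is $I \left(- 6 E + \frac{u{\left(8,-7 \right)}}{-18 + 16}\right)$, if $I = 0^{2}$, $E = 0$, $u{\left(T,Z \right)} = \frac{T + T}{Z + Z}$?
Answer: $0$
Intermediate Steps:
$u{\left(T,Z \right)} = \frac{T}{Z}$ ($u{\left(T,Z \right)} = \frac{2 T}{2 Z} = 2 T \frac{1}{2 Z} = \frac{T}{Z}$)
$I = 0$
$I \left(- 6 E + \frac{u{\left(8,-7 \right)}}{-18 + 16}\right) = 0 \left(\left(-6\right) 0 + \frac{8 \frac{1}{-7}}{-18 + 16}\right) = 0 \left(0 + \frac{8 \left(- \frac{1}{7}\right)}{-2}\right) = 0 \left(0 - - \frac{4}{7}\right) = 0 \left(0 + \frac{4}{7}\right) = 0 \cdot \frac{4}{7} = 0$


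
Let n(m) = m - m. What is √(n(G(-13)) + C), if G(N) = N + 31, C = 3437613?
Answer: 3*√381957 ≈ 1854.1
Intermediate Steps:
G(N) = 31 + N
n(m) = 0
√(n(G(-13)) + C) = √(0 + 3437613) = √3437613 = 3*√381957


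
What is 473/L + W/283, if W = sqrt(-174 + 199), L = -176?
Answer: -12089/4528 ≈ -2.6698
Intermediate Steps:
W = 5 (W = sqrt(25) = 5)
473/L + W/283 = 473/(-176) + 5/283 = 473*(-1/176) + 5*(1/283) = -43/16 + 5/283 = -12089/4528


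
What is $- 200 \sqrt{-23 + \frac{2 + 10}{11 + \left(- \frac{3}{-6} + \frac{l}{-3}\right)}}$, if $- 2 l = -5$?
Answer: $- 250 i \sqrt{14} \approx - 935.41 i$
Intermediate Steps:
$l = \frac{5}{2}$ ($l = \left(- \frac{1}{2}\right) \left(-5\right) = \frac{5}{2} \approx 2.5$)
$- 200 \sqrt{-23 + \frac{2 + 10}{11 + \left(- \frac{3}{-6} + \frac{l}{-3}\right)}} = - 200 \sqrt{-23 + \frac{2 + 10}{11 + \left(- \frac{3}{-6} + \frac{5}{2 \left(-3\right)}\right)}} = - 200 \sqrt{-23 + \frac{12}{11 + \left(\left(-3\right) \left(- \frac{1}{6}\right) + \frac{5}{2} \left(- \frac{1}{3}\right)\right)}} = - 200 \sqrt{-23 + \frac{12}{11 + \left(\frac{1}{2} - \frac{5}{6}\right)}} = - 200 \sqrt{-23 + \frac{12}{11 - \frac{1}{3}}} = - 200 \sqrt{-23 + \frac{12}{\frac{32}{3}}} = - 200 \sqrt{-23 + 12 \cdot \frac{3}{32}} = - 200 \sqrt{-23 + \frac{9}{8}} = - 200 \sqrt{- \frac{175}{8}} = - 200 \frac{5 i \sqrt{14}}{4} = - 250 i \sqrt{14}$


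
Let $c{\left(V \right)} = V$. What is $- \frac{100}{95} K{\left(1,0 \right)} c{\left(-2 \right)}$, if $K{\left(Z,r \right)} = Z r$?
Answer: $0$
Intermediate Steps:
$- \frac{100}{95} K{\left(1,0 \right)} c{\left(-2 \right)} = - \frac{100}{95} \cdot 1 \cdot 0 \left(-2\right) = \left(-100\right) \frac{1}{95} \cdot 0 \left(-2\right) = \left(- \frac{20}{19}\right) 0 \left(-2\right) = 0 \left(-2\right) = 0$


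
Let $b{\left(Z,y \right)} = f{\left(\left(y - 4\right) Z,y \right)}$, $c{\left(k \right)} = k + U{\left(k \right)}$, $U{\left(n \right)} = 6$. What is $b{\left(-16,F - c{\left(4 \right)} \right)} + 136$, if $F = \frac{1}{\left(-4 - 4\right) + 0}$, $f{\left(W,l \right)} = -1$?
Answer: $135$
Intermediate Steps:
$F = - \frac{1}{8}$ ($F = \frac{1}{-8 + 0} = \frac{1}{-8} = - \frac{1}{8} \approx -0.125$)
$c{\left(k \right)} = 6 + k$ ($c{\left(k \right)} = k + 6 = 6 + k$)
$b{\left(Z,y \right)} = -1$
$b{\left(-16,F - c{\left(4 \right)} \right)} + 136 = -1 + 136 = 135$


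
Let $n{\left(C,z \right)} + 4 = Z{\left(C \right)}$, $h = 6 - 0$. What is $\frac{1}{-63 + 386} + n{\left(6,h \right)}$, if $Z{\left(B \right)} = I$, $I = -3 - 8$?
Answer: $- \frac{4844}{323} \approx -14.997$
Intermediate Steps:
$h = 6$ ($h = 6 + 0 = 6$)
$I = -11$ ($I = -3 - 8 = -11$)
$Z{\left(B \right)} = -11$
$n{\left(C,z \right)} = -15$ ($n{\left(C,z \right)} = -4 - 11 = -15$)
$\frac{1}{-63 + 386} + n{\left(6,h \right)} = \frac{1}{-63 + 386} - 15 = \frac{1}{323} - 15 = - \frac{4844}{323}$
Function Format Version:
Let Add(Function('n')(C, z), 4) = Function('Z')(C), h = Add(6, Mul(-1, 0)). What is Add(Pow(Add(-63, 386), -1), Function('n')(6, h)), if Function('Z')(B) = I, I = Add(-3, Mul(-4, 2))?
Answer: Rational(-4844, 323) ≈ -14.997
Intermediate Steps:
h = 6 (h = Add(6, 0) = 6)
I = -11 (I = Add(-3, -8) = -11)
Function('Z')(B) = -11
Function('n')(C, z) = -15 (Function('n')(C, z) = Add(-4, -11) = -15)
Add(Pow(Add(-63, 386), -1), Function('n')(6, h)) = Add(Pow(Add(-63, 386), -1), -15) = Add(Pow(323, -1), -15) = Add(Rational(1, 323), -15) = Rational(-4844, 323)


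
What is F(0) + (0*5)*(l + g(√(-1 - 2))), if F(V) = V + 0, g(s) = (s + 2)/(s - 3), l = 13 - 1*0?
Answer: 0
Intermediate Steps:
l = 13 (l = 13 + 0 = 13)
g(s) = (2 + s)/(-3 + s)
F(V) = V
F(0) + (0*5)*(l + g(√(-1 - 2))) = 0 + (0*5)*(13 + (2 + √(-1 - 2))/(-3 + √(-1 - 2))) = 0 + 0*(13 + (2 + √(-3))/(-3 + √(-3))) = 0 + 0*(13 + (2 + I*√3)/(-3 + I*√3)) = 0 + 0 = 0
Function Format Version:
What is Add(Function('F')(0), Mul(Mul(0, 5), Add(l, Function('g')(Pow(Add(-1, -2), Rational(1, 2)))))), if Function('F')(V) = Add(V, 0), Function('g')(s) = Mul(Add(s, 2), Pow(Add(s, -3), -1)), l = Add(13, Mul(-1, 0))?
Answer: 0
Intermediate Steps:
l = 13 (l = Add(13, 0) = 13)
Function('g')(s) = Mul(Pow(Add(-3, s), -1), Add(2, s)) (Function('g')(s) = Mul(Add(2, s), Pow(Add(-3, s), -1)) = Mul(Pow(Add(-3, s), -1), Add(2, s)))
Function('F')(V) = V
Add(Function('F')(0), Mul(Mul(0, 5), Add(l, Function('g')(Pow(Add(-1, -2), Rational(1, 2)))))) = Add(0, Mul(Mul(0, 5), Add(13, Mul(Pow(Add(-3, Pow(Add(-1, -2), Rational(1, 2))), -1), Add(2, Pow(Add(-1, -2), Rational(1, 2))))))) = Add(0, Mul(0, Add(13, Mul(Pow(Add(-3, Pow(-3, Rational(1, 2))), -1), Add(2, Pow(-3, Rational(1, 2))))))) = Add(0, Mul(0, Add(13, Mul(Pow(Add(-3, Mul(I, Pow(3, Rational(1, 2)))), -1), Add(2, Mul(I, Pow(3, Rational(1, 2)))))))) = Add(0, 0) = 0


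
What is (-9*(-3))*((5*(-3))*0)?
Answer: 0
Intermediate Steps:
(-9*(-3))*((5*(-3))*0) = 27*(-15*0) = 27*0 = 0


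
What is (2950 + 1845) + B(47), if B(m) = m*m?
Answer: 7004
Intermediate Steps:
B(m) = m²
(2950 + 1845) + B(47) = (2950 + 1845) + 47² = 4795 + 2209 = 7004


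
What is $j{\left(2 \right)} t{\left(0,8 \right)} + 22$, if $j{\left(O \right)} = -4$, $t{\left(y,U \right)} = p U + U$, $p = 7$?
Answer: $-234$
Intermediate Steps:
$t{\left(y,U \right)} = 8 U$ ($t{\left(y,U \right)} = 7 U + U = 8 U$)
$j{\left(2 \right)} t{\left(0,8 \right)} + 22 = - 4 \cdot 8 \cdot 8 + 22 = \left(-4\right) 64 + 22 = -256 + 22 = -234$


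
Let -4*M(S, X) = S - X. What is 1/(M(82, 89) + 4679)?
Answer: 4/18723 ≈ 0.00021364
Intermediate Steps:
M(S, X) = -S/4 + X/4 (M(S, X) = -(S - X)/4 = -S/4 + X/4)
1/(M(82, 89) + 4679) = 1/((-1/4*82 + (1/4)*89) + 4679) = 1/((-41/2 + 89/4) + 4679) = 1/(7/4 + 4679) = 1/(18723/4) = 4/18723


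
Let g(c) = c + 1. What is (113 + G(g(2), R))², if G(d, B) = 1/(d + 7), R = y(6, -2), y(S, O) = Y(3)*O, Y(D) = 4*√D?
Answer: 1279161/100 ≈ 12792.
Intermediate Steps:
y(S, O) = 4*O*√3 (y(S, O) = (4*√3)*O = 4*O*√3)
R = -8*√3 (R = 4*(-2)*√3 = -8*√3 ≈ -13.856)
g(c) = 1 + c
G(d, B) = 1/(7 + d)
(113 + G(g(2), R))² = (113 + 1/(7 + (1 + 2)))² = (113 + 1/(7 + 3))² = (113 + 1/10)² = (113 + ⅒)² = (1131/10)² = 1279161/100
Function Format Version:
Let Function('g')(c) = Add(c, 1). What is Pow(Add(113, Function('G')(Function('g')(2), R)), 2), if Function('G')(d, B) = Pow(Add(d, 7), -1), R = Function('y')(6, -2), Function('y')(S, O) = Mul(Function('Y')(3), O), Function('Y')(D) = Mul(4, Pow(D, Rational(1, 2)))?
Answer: Rational(1279161, 100) ≈ 12792.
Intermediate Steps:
Function('y')(S, O) = Mul(4, O, Pow(3, Rational(1, 2))) (Function('y')(S, O) = Mul(Mul(4, Pow(3, Rational(1, 2))), O) = Mul(4, O, Pow(3, Rational(1, 2))))
R = Mul(-8, Pow(3, Rational(1, 2))) (R = Mul(4, -2, Pow(3, Rational(1, 2))) = Mul(-8, Pow(3, Rational(1, 2))) ≈ -13.856)
Function('g')(c) = Add(1, c)
Function('G')(d, B) = Pow(Add(7, d), -1)
Pow(Add(113, Function('G')(Function('g')(2), R)), 2) = Pow(Add(113, Pow(Add(7, Add(1, 2)), -1)), 2) = Pow(Add(113, Pow(Add(7, 3), -1)), 2) = Pow(Add(113, Pow(10, -1)), 2) = Pow(Add(113, Rational(1, 10)), 2) = Pow(Rational(1131, 10), 2) = Rational(1279161, 100)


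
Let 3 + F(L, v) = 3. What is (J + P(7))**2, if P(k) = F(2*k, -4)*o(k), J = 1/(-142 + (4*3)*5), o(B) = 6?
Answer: 1/6724 ≈ 0.00014872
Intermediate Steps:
J = -1/82 (J = 1/(-142 + 12*5) = 1/(-142 + 60) = 1/(-82) = -1/82 ≈ -0.012195)
F(L, v) = 0 (F(L, v) = -3 + 3 = 0)
P(k) = 0 (P(k) = 0*6 = 0)
(J + P(7))**2 = (-1/82 + 0)**2 = (-1/82)**2 = 1/6724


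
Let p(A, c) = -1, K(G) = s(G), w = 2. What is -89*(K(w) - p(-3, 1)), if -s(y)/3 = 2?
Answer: 445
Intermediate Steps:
s(y) = -6 (s(y) = -3*2 = -6)
K(G) = -6
-89*(K(w) - p(-3, 1)) = -89*(-6 - 1*(-1)) = -89*(-6 + 1) = -89*(-5) = 445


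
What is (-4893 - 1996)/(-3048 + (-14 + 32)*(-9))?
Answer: 6889/3210 ≈ 2.1461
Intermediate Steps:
(-4893 - 1996)/(-3048 + (-14 + 32)*(-9)) = -6889/(-3048 + 18*(-9)) = -6889/(-3048 - 162) = -6889/(-3210) = -6889*(-1/3210) = 6889/3210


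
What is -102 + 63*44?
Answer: 2670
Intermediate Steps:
-102 + 63*44 = -102 + 2772 = 2670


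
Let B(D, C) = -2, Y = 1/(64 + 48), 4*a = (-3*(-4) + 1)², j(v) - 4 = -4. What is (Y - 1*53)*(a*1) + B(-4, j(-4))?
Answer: -1003911/448 ≈ -2240.9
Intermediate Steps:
j(v) = 0 (j(v) = 4 - 4 = 0)
a = 169/4 (a = (-3*(-4) + 1)²/4 = (12 + 1)²/4 = (¼)*13² = (¼)*169 = 169/4 ≈ 42.250)
Y = 1/112 ≈ 0.0089286
(Y - 1*53)*(a*1) + B(-4, j(-4)) = (1/112 - 1*53)*((169/4)*1) - 2 = (1/112 - 53)*(169/4) - 2 = -5935/112*169/4 - 2 = -1003015/448 - 2 = -1003911/448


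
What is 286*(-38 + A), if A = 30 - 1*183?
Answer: -54626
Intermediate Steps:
A = -153 (A = 30 - 183 = -153)
286*(-38 + A) = 286*(-38 - 153) = 286*(-191) = -54626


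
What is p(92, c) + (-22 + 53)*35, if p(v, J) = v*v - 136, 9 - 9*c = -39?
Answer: 9413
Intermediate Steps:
c = 16/3 (c = 1 - 1/9*(-39) = 1 + 13/3 = 16/3 ≈ 5.3333)
p(v, J) = -136 + v**2 (p(v, J) = v**2 - 136 = -136 + v**2)
p(92, c) + (-22 + 53)*35 = (-136 + 92**2) + (-22 + 53)*35 = (-136 + 8464) + 31*35 = 8328 + 1085 = 9413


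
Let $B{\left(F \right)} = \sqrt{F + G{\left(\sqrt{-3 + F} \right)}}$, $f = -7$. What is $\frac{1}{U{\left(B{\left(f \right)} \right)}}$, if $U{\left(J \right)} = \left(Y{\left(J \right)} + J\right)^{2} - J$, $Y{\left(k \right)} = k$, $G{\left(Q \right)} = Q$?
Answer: $- \frac{1}{28 + \sqrt{-7 + i \sqrt{10}} - 4 i \sqrt{10}} \approx -0.031211 - 0.010853 i$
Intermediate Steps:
$B{\left(F \right)} = \sqrt{F + \sqrt{-3 + F}}$
$U{\left(J \right)} = - J + 4 J^{2}$ ($U{\left(J \right)} = \left(J + J\right)^{2} - J = \left(2 J\right)^{2} - J = 4 J^{2} - J = - J + 4 J^{2}$)
$\frac{1}{U{\left(B{\left(f \right)} \right)}} = \frac{1}{\sqrt{-7 + \sqrt{-3 - 7}} \left(-1 + 4 \sqrt{-7 + \sqrt{-3 - 7}}\right)} = \frac{1}{\sqrt{-7 + \sqrt{-10}} \left(-1 + 4 \sqrt{-7 + \sqrt{-10}}\right)} = \frac{1}{\sqrt{-7 + i \sqrt{10}} \left(-1 + 4 \sqrt{-7 + i \sqrt{10}}\right)} = \frac{1}{\left(-1 + 4 \sqrt{-7 + i \sqrt{10}}\right) \sqrt{-7 + i \sqrt{10}}}$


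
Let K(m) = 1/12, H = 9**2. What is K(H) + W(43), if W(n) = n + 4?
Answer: 565/12 ≈ 47.083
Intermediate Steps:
H = 81
W(n) = 4 + n
K(m) = 1/12
K(H) + W(43) = 1/12 + (4 + 43) = 1/12 + 47 = 565/12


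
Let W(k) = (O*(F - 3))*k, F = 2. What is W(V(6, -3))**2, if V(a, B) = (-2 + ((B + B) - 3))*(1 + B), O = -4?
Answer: 7744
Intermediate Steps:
V(a, B) = (1 + B)*(-5 + 2*B) (V(a, B) = (-2 + (2*B - 3))*(1 + B) = (-2 + (-3 + 2*B))*(1 + B) = (-5 + 2*B)*(1 + B) = (1 + B)*(-5 + 2*B))
W(k) = 4*k (W(k) = (-4*(2 - 3))*k = (-4*(-1))*k = 4*k)
W(V(6, -3))**2 = (4*(-5 - 3*(-3) + 2*(-3)**2))**2 = (4*(-5 + 9 + 2*9))**2 = (4*(-5 + 9 + 18))**2 = (4*22)**2 = 88**2 = 7744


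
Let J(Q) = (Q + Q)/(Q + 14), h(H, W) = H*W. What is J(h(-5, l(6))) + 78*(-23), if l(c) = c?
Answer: -7161/4 ≈ -1790.3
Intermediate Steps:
J(Q) = 2*Q/(14 + Q) (J(Q) = (2*Q)/(14 + Q) = 2*Q/(14 + Q))
J(h(-5, l(6))) + 78*(-23) = 2*(-5*6)/(14 - 5*6) + 78*(-23) = 2*(-30)/(14 - 30) - 1794 = 2*(-30)/(-16) - 1794 = 2*(-30)*(-1/16) - 1794 = 15/4 - 1794 = -7161/4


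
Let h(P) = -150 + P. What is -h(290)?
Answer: -140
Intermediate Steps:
-h(290) = -(-150 + 290) = -1*140 = -140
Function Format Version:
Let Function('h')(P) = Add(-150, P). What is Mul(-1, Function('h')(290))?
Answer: -140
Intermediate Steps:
Mul(-1, Function('h')(290)) = Mul(-1, Add(-150, 290)) = Mul(-1, 140) = -140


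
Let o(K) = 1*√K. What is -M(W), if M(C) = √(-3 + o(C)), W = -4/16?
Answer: -√(-12 + 2*I)/2 ≈ -0.14384 - 1.738*I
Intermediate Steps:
W = -¼ (W = -4*1/16 = -¼ ≈ -0.25000)
o(K) = √K
M(C) = √(-3 + √C)
-M(W) = -√(-3 + √(-¼)) = -√(-3 + I/2)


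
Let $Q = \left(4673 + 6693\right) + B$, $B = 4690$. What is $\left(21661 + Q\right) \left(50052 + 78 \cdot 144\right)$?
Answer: $2311448628$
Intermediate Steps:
$Q = 16056$ ($Q = \left(4673 + 6693\right) + 4690 = 11366 + 4690 = 16056$)
$\left(21661 + Q\right) \left(50052 + 78 \cdot 144\right) = \left(21661 + 16056\right) \left(50052 + 78 \cdot 144\right) = 37717 \left(50052 + 11232\right) = 37717 \cdot 61284 = 2311448628$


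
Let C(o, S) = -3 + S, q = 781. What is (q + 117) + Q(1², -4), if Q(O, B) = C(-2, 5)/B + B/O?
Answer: 1787/2 ≈ 893.50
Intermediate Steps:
Q(O, B) = 2/B + B/O (Q(O, B) = (-3 + 5)/B + B/O = 2/B + B/O)
(q + 117) + Q(1², -4) = (781 + 117) + (2/(-4) - 4/(1²)) = 898 + (2*(-¼) - 4/1) = 898 + (-½ - 4*1) = 898 + (-½ - 4) = 898 - 9/2 = 1787/2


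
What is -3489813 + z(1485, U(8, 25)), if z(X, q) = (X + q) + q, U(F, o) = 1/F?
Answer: -13953311/4 ≈ -3.4883e+6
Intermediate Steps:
z(X, q) = X + 2*q
-3489813 + z(1485, U(8, 25)) = -3489813 + (1485 + 2/8) = -3489813 + (1485 + 2*(⅛)) = -3489813 + (1485 + ¼) = -3489813 + 5941/4 = -13953311/4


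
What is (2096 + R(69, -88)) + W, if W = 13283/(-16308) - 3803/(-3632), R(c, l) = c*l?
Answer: -58871828197/14807664 ≈ -3975.8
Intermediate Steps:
W = 3443867/14807664 (W = 13283*(-1/16308) - 3803*(-1/3632) = -13283/16308 + 3803/3632 = 3443867/14807664 ≈ 0.23257)
(2096 + R(69, -88)) + W = (2096 + 69*(-88)) + 3443867/14807664 = (2096 - 6072) + 3443867/14807664 = -3976 + 3443867/14807664 = -58871828197/14807664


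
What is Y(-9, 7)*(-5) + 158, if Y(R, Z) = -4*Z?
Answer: 298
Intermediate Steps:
Y(-9, 7)*(-5) + 158 = -4*7*(-5) + 158 = -28*(-5) + 158 = 140 + 158 = 298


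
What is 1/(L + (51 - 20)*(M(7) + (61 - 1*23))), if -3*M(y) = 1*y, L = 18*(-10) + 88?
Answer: 3/3041 ≈ 0.00098652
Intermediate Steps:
L = -92 (L = -180 + 88 = -92)
M(y) = -y/3
1/(L + (51 - 20)*(M(7) + (61 - 1*23))) = 1/(-92 + (51 - 20)*(-1/3*7 + (61 - 1*23))) = 1/(-92 + 31*(-7/3 + (61 - 23))) = 1/(-92 + 31*(-7/3 + 38)) = 1/(-92 + 31*(107/3)) = 1/(-92 + 3317/3) = 1/(3041/3) = 3/3041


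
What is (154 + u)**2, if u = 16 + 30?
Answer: 40000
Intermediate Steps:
u = 46
(154 + u)**2 = (154 + 46)**2 = 200**2 = 40000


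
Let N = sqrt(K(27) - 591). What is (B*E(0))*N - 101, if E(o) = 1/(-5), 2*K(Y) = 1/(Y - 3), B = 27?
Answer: -101 - 9*I*sqrt(85101)/20 ≈ -101.0 - 131.27*I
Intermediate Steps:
K(Y) = 1/(2*(-3 + Y)) (K(Y) = 1/(2*(Y - 3)) = 1/(2*(-3 + Y)))
N = I*sqrt(85101)/12 (N = sqrt(1/(2*(-3 + 27)) - 591) = sqrt((1/2)/24 - 591) = sqrt((1/2)*(1/24) - 591) = sqrt(1/48 - 591) = sqrt(-28367/48) = I*sqrt(85101)/12 ≈ 24.31*I)
E(o) = -1/5
(B*E(0))*N - 101 = (27*(-1/5))*(I*sqrt(85101)/12) - 101 = -9*I*sqrt(85101)/20 - 101 = -101 - 9*I*sqrt(85101)/20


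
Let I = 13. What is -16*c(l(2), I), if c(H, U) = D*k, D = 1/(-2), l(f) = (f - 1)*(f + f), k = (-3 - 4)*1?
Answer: -56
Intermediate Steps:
k = -7 (k = -7*1 = -7)
l(f) = 2*f*(-1 + f) (l(f) = (-1 + f)*(2*f) = 2*f*(-1 + f))
D = -½ ≈ -0.50000
c(H, U) = 7/2 (c(H, U) = -½*(-7) = 7/2)
-16*c(l(2), I) = -16*7/2 = -56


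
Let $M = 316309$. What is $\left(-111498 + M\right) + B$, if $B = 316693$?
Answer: $521504$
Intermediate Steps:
$\left(-111498 + M\right) + B = \left(-111498 + 316309\right) + 316693 = 204811 + 316693 = 521504$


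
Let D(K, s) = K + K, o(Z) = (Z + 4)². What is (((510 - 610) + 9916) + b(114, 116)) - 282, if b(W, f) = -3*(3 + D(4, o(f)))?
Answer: 9501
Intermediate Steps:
o(Z) = (4 + Z)²
D(K, s) = 2*K
b(W, f) = -33 (b(W, f) = -3*(3 + 2*4) = -3*(3 + 8) = -3*11 = -33)
(((510 - 610) + 9916) + b(114, 116)) - 282 = (((510 - 610) + 9916) - 33) - 282 = ((-100 + 9916) - 33) - 282 = (9816 - 33) - 282 = 9783 - 282 = 9501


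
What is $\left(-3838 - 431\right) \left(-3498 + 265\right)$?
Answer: $13801677$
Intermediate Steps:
$\left(-3838 - 431\right) \left(-3498 + 265\right) = \left(-4269\right) \left(-3233\right) = 13801677$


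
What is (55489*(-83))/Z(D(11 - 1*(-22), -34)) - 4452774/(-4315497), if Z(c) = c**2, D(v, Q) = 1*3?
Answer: -6625118935591/12946491 ≈ -5.1173e+5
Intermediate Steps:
D(v, Q) = 3
(55489*(-83))/Z(D(11 - 1*(-22), -34)) - 4452774/(-4315497) = (55489*(-83))/(3**2) - 4452774/(-4315497) = -4605587/9 - 4452774*(-1/4315497) = -4605587*1/9 + 1484258/1438499 = -4605587/9 + 1484258/1438499 = -6625118935591/12946491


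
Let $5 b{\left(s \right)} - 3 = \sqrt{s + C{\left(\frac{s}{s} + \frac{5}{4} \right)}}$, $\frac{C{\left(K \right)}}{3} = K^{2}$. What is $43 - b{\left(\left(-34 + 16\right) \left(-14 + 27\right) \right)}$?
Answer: $\frac{212}{5} - \frac{3 i \sqrt{389}}{20} \approx 42.4 - 2.9585 i$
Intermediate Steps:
$C{\left(K \right)} = 3 K^{2}$
$b{\left(s \right)} = \frac{3}{5} + \frac{\sqrt{\frac{243}{16} + s}}{5}$ ($b{\left(s \right)} = \frac{3}{5} + \frac{\sqrt{s + 3 \left(\frac{s}{s} + \frac{5}{4}\right)^{2}}}{5} = \frac{3}{5} + \frac{\sqrt{s + 3 \left(1 + 5 \cdot \frac{1}{4}\right)^{2}}}{5} = \frac{3}{5} + \frac{\sqrt{s + 3 \left(1 + \frac{5}{4}\right)^{2}}}{5} = \frac{3}{5} + \frac{\sqrt{s + 3 \left(\frac{9}{4}\right)^{2}}}{5} = \frac{3}{5} + \frac{\sqrt{s + 3 \cdot \frac{81}{16}}}{5} = \frac{3}{5} + \frac{\sqrt{s + \frac{243}{16}}}{5} = \frac{3}{5} + \frac{\sqrt{\frac{243}{16} + s}}{5}$)
$43 - b{\left(\left(-34 + 16\right) \left(-14 + 27\right) \right)} = 43 - \left(\frac{3}{5} + \frac{\sqrt{243 + 16 \left(-34 + 16\right) \left(-14 + 27\right)}}{20}\right) = 43 - \left(\frac{3}{5} + \frac{\sqrt{243 + 16 \left(\left(-18\right) 13\right)}}{20}\right) = 43 - \left(\frac{3}{5} + \frac{\sqrt{243 + 16 \left(-234\right)}}{20}\right) = 43 - \left(\frac{3}{5} + \frac{\sqrt{243 - 3744}}{20}\right) = 43 - \left(\frac{3}{5} + \frac{\sqrt{-3501}}{20}\right) = 43 - \left(\frac{3}{5} + \frac{3 i \sqrt{389}}{20}\right) = \frac{212}{5} - \frac{3 i \sqrt{389}}{20}$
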